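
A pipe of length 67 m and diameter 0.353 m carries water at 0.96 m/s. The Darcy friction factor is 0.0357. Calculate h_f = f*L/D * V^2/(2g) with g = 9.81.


Darcy-Weisbach equation: h_f = f * (L/D) * V^2/(2g).
f * L/D = 0.0357 * 67/0.353 = 6.7759.
V^2/(2g) = 0.96^2 / (2*9.81) = 0.9216 / 19.62 = 0.047 m.
h_f = 6.7759 * 0.047 = 0.318 m.

0.318


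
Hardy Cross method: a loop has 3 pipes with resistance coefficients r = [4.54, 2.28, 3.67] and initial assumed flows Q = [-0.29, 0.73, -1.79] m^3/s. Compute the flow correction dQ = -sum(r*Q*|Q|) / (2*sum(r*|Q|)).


Numerator terms (r*Q*|Q|): 4.54*-0.29*|-0.29| = -0.3818; 2.28*0.73*|0.73| = 1.215; 3.67*-1.79*|-1.79| = -11.759.
Sum of numerator = -10.9258.
Denominator terms (r*|Q|): 4.54*|-0.29| = 1.3166; 2.28*|0.73| = 1.6644; 3.67*|-1.79| = 6.5693.
2 * sum of denominator = 2 * 9.5503 = 19.1006.
dQ = --10.9258 / 19.1006 = 0.572 m^3/s.

0.572


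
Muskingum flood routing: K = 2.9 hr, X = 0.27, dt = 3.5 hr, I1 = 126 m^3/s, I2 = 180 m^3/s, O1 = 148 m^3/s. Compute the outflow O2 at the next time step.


Muskingum coefficients:
denom = 2*K*(1-X) + dt = 2*2.9*(1-0.27) + 3.5 = 7.734.
C0 = (dt - 2*K*X)/denom = (3.5 - 2*2.9*0.27)/7.734 = 0.2501.
C1 = (dt + 2*K*X)/denom = (3.5 + 2*2.9*0.27)/7.734 = 0.655.
C2 = (2*K*(1-X) - dt)/denom = 0.0949.
O2 = C0*I2 + C1*I1 + C2*O1
   = 0.2501*180 + 0.655*126 + 0.0949*148
   = 141.59 m^3/s.

141.59


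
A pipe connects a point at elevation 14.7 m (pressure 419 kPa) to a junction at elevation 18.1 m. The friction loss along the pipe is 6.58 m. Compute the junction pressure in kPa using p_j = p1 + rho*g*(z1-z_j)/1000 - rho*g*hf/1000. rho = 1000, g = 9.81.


Junction pressure: p_j = p1 + rho*g*(z1 - z_j)/1000 - rho*g*hf/1000.
Elevation term = 1000*9.81*(14.7 - 18.1)/1000 = -33.354 kPa.
Friction term = 1000*9.81*6.58/1000 = 64.55 kPa.
p_j = 419 + -33.354 - 64.55 = 321.1 kPa.

321.1


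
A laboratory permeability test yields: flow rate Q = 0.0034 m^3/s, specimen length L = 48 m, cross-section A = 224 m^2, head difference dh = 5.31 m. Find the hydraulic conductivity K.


From K = Q*L / (A*dh):
Numerator: Q*L = 0.0034 * 48 = 0.1632.
Denominator: A*dh = 224 * 5.31 = 1189.44.
K = 0.1632 / 1189.44 = 0.000137 m/s.

0.000137


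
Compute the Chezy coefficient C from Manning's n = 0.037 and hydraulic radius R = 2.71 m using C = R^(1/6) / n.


The Chezy coefficient relates to Manning's n through C = R^(1/6) / n.
R^(1/6) = 2.71^(1/6) = 1.18076.
C = 1.18076 / 0.037 = 31.91 m^(1/2)/s.

31.91


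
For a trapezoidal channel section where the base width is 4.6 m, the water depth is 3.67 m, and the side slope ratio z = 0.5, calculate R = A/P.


For a trapezoidal section with side slope z:
A = (b + z*y)*y = (4.6 + 0.5*3.67)*3.67 = 23.616 m^2.
P = b + 2*y*sqrt(1 + z^2) = 4.6 + 2*3.67*sqrt(1 + 0.5^2) = 12.806 m.
R = A/P = 23.616 / 12.806 = 1.8441 m.

1.8441


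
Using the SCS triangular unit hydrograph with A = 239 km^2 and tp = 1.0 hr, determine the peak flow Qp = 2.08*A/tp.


SCS formula: Qp = 2.08 * A / tp.
Qp = 2.08 * 239 / 1.0
   = 497.12 / 1.0
   = 497.12 m^3/s per cm.

497.12


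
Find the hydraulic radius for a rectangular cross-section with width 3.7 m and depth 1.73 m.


For a rectangular section:
Flow area A = b * y = 3.7 * 1.73 = 6.4 m^2.
Wetted perimeter P = b + 2y = 3.7 + 2*1.73 = 7.16 m.
Hydraulic radius R = A/P = 6.4 / 7.16 = 0.894 m.

0.894


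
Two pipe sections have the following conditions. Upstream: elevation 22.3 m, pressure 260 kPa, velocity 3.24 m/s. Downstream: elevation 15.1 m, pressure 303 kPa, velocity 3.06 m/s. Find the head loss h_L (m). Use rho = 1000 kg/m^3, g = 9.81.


Total head at each section: H = z + p/(rho*g) + V^2/(2g).
H1 = 22.3 + 260*1000/(1000*9.81) + 3.24^2/(2*9.81)
   = 22.3 + 26.504 + 0.535
   = 49.339 m.
H2 = 15.1 + 303*1000/(1000*9.81) + 3.06^2/(2*9.81)
   = 15.1 + 30.887 + 0.4772
   = 46.464 m.
h_L = H1 - H2 = 49.339 - 46.464 = 2.875 m.

2.875


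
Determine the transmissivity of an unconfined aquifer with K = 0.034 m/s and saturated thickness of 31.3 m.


Transmissivity is defined as T = K * h.
T = 0.034 * 31.3
  = 1.0642 m^2/s.

1.0642


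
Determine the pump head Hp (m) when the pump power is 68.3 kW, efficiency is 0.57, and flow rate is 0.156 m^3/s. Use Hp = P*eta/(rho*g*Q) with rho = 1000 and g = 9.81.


Pump head formula: Hp = P * eta / (rho * g * Q).
Numerator: P * eta = 68.3 * 1000 * 0.57 = 38931.0 W.
Denominator: rho * g * Q = 1000 * 9.81 * 0.156 = 1530.36.
Hp = 38931.0 / 1530.36 = 25.44 m.

25.44


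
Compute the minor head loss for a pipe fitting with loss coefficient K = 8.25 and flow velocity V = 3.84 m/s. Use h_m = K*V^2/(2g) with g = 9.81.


Minor loss formula: h_m = K * V^2/(2g).
V^2 = 3.84^2 = 14.7456.
V^2/(2g) = 14.7456 / 19.62 = 0.7516 m.
h_m = 8.25 * 0.7516 = 6.2004 m.

6.2004


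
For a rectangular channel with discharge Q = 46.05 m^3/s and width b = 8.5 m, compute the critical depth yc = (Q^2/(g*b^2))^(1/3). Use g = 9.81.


Using yc = (Q^2 / (g * b^2))^(1/3):
Q^2 = 46.05^2 = 2120.6.
g * b^2 = 9.81 * 8.5^2 = 9.81 * 72.25 = 708.77.
Q^2 / (g*b^2) = 2120.6 / 708.77 = 2.9919.
yc = 2.9919^(1/3) = 1.441 m.

1.441


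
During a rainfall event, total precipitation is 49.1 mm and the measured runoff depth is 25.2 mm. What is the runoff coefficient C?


The runoff coefficient C = runoff depth / rainfall depth.
C = 25.2 / 49.1
  = 0.5132.

0.5132


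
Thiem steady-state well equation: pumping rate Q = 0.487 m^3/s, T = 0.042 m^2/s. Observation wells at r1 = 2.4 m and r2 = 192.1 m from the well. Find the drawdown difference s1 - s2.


Thiem equation: s1 - s2 = Q/(2*pi*T) * ln(r2/r1).
ln(r2/r1) = ln(192.1/2.4) = 4.3825.
Q/(2*pi*T) = 0.487 / (2*pi*0.042) = 0.487 / 0.2639 = 1.8454.
s1 - s2 = 1.8454 * 4.3825 = 8.0877 m.

8.0877


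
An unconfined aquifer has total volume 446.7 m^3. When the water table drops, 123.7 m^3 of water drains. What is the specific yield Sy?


Specific yield Sy = Volume drained / Total volume.
Sy = 123.7 / 446.7
   = 0.2769.

0.2769


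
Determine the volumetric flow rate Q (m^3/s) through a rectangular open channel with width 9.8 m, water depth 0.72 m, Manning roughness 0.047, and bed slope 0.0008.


For a rectangular channel, the cross-sectional area A = b * y = 9.8 * 0.72 = 7.06 m^2.
The wetted perimeter P = b + 2y = 9.8 + 2*0.72 = 11.24 m.
Hydraulic radius R = A/P = 7.06/11.24 = 0.6278 m.
Velocity V = (1/n)*R^(2/3)*S^(1/2) = (1/0.047)*0.6278^(2/3)*0.0008^(1/2) = 0.4412 m/s.
Discharge Q = A * V = 7.06 * 0.4412 = 3.113 m^3/s.

3.113


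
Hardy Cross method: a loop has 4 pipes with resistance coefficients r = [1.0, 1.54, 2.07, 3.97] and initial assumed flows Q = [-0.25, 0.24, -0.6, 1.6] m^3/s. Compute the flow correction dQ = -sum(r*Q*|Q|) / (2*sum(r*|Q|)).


Numerator terms (r*Q*|Q|): 1.0*-0.25*|-0.25| = -0.0625; 1.54*0.24*|0.24| = 0.0887; 2.07*-0.6*|-0.6| = -0.7452; 3.97*1.6*|1.6| = 10.1632.
Sum of numerator = 9.4442.
Denominator terms (r*|Q|): 1.0*|-0.25| = 0.25; 1.54*|0.24| = 0.3696; 2.07*|-0.6| = 1.242; 3.97*|1.6| = 6.352.
2 * sum of denominator = 2 * 8.2136 = 16.4272.
dQ = -9.4442 / 16.4272 = -0.5749 m^3/s.

-0.5749


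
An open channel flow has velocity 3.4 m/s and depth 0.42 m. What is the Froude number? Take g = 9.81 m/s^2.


The Froude number is defined as Fr = V / sqrt(g*y).
g*y = 9.81 * 0.42 = 4.1202.
sqrt(g*y) = sqrt(4.1202) = 2.0298.
Fr = 3.4 / 2.0298 = 1.675.

1.675


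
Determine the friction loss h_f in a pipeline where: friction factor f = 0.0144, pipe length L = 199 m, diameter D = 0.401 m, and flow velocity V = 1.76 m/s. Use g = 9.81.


Darcy-Weisbach equation: h_f = f * (L/D) * V^2/(2g).
f * L/D = 0.0144 * 199/0.401 = 7.1461.
V^2/(2g) = 1.76^2 / (2*9.81) = 3.0976 / 19.62 = 0.1579 m.
h_f = 7.1461 * 0.1579 = 1.128 m.

1.128


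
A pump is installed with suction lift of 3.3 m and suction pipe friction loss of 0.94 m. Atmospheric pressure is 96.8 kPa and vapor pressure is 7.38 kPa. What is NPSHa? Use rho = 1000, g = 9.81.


NPSHa = p_atm/(rho*g) - z_s - hf_s - p_vap/(rho*g).
p_atm/(rho*g) = 96.8*1000 / (1000*9.81) = 9.867 m.
p_vap/(rho*g) = 7.38*1000 / (1000*9.81) = 0.752 m.
NPSHa = 9.867 - 3.3 - 0.94 - 0.752
      = 4.88 m.

4.88


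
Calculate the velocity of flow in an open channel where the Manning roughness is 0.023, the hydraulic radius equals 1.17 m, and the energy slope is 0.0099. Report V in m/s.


Manning's equation gives V = (1/n) * R^(2/3) * S^(1/2).
First, compute R^(2/3) = 1.17^(2/3) = 1.1103.
Next, S^(1/2) = 0.0099^(1/2) = 0.099499.
Then 1/n = 1/0.023 = 43.48.
V = 43.48 * 1.1103 * 0.099499 = 4.8034 m/s.

4.8034


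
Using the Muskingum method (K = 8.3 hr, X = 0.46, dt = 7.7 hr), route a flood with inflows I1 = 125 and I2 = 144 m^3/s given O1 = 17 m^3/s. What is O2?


Muskingum coefficients:
denom = 2*K*(1-X) + dt = 2*8.3*(1-0.46) + 7.7 = 16.664.
C0 = (dt - 2*K*X)/denom = (7.7 - 2*8.3*0.46)/16.664 = 0.0038.
C1 = (dt + 2*K*X)/denom = (7.7 + 2*8.3*0.46)/16.664 = 0.9203.
C2 = (2*K*(1-X) - dt)/denom = 0.0759.
O2 = C0*I2 + C1*I1 + C2*O1
   = 0.0038*144 + 0.9203*125 + 0.0759*17
   = 116.88 m^3/s.

116.88


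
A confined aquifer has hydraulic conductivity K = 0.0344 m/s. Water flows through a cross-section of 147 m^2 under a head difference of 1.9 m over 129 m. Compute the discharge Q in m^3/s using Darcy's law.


Darcy's law: Q = K * A * i, where i = dh/L.
Hydraulic gradient i = 1.9 / 129 = 0.014729.
Q = 0.0344 * 147 * 0.014729
  = 0.0745 m^3/s.

0.0745


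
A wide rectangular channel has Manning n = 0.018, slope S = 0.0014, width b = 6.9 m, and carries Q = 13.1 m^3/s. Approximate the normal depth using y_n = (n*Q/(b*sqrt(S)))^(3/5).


We use the wide-channel approximation y_n = (n*Q/(b*sqrt(S)))^(3/5).
sqrt(S) = sqrt(0.0014) = 0.037417.
Numerator: n*Q = 0.018 * 13.1 = 0.2358.
Denominator: b*sqrt(S) = 6.9 * 0.037417 = 0.258177.
arg = 0.9133.
y_n = 0.9133^(3/5) = 0.9471 m.

0.9471


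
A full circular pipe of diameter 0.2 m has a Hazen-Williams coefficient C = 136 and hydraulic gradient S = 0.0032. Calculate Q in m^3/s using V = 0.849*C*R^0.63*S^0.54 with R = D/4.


For a full circular pipe, R = D/4 = 0.2/4 = 0.05 m.
V = 0.849 * 136 * 0.05^0.63 * 0.0032^0.54
  = 0.849 * 136 * 0.151479 * 0.044955
  = 0.7863 m/s.
Pipe area A = pi*D^2/4 = pi*0.2^2/4 = 0.0314 m^2.
Q = A * V = 0.0314 * 0.7863 = 0.0247 m^3/s.

0.0247


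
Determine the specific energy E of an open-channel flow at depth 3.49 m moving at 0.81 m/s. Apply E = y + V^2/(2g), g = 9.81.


Specific energy E = y + V^2/(2g).
Velocity head = V^2/(2g) = 0.81^2 / (2*9.81) = 0.6561 / 19.62 = 0.0334 m.
E = 3.49 + 0.0334 = 3.5234 m.

3.5234


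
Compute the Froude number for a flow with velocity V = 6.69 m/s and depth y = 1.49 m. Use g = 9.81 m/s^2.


The Froude number is defined as Fr = V / sqrt(g*y).
g*y = 9.81 * 1.49 = 14.6169.
sqrt(g*y) = sqrt(14.6169) = 3.8232.
Fr = 6.69 / 3.8232 = 1.7498.

1.7498


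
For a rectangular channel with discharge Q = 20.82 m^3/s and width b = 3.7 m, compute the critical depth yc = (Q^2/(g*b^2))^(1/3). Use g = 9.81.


Using yc = (Q^2 / (g * b^2))^(1/3):
Q^2 = 20.82^2 = 433.47.
g * b^2 = 9.81 * 3.7^2 = 9.81 * 13.69 = 134.3.
Q^2 / (g*b^2) = 433.47 / 134.3 = 3.2276.
yc = 3.2276^(1/3) = 1.4778 m.

1.4778


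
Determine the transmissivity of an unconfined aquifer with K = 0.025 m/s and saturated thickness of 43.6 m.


Transmissivity is defined as T = K * h.
T = 0.025 * 43.6
  = 1.09 m^2/s.

1.09


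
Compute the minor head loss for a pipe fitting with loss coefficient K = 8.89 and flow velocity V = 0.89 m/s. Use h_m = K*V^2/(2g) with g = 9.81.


Minor loss formula: h_m = K * V^2/(2g).
V^2 = 0.89^2 = 0.7921.
V^2/(2g) = 0.7921 / 19.62 = 0.0404 m.
h_m = 8.89 * 0.0404 = 0.3589 m.

0.3589


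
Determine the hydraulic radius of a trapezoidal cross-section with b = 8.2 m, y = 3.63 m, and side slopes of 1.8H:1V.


For a trapezoidal section with side slope z:
A = (b + z*y)*y = (8.2 + 1.8*3.63)*3.63 = 53.484 m^2.
P = b + 2*y*sqrt(1 + z^2) = 8.2 + 2*3.63*sqrt(1 + 1.8^2) = 23.149 m.
R = A/P = 53.484 / 23.149 = 2.3104 m.

2.3104


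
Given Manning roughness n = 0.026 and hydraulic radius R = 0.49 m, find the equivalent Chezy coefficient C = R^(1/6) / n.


The Chezy coefficient relates to Manning's n through C = R^(1/6) / n.
R^(1/6) = 0.49^(1/6) = 0.887904.
C = 0.887904 / 0.026 = 34.15 m^(1/2)/s.

34.15


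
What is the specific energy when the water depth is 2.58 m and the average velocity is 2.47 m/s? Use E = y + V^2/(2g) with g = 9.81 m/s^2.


Specific energy E = y + V^2/(2g).
Velocity head = V^2/(2g) = 2.47^2 / (2*9.81) = 6.1009 / 19.62 = 0.311 m.
E = 2.58 + 0.311 = 2.891 m.

2.891


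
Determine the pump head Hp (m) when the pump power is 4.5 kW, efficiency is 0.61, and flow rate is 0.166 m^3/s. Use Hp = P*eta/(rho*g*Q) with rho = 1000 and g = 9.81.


Pump head formula: Hp = P * eta / (rho * g * Q).
Numerator: P * eta = 4.5 * 1000 * 0.61 = 2745.0 W.
Denominator: rho * g * Q = 1000 * 9.81 * 0.166 = 1628.46.
Hp = 2745.0 / 1628.46 = 1.69 m.

1.69


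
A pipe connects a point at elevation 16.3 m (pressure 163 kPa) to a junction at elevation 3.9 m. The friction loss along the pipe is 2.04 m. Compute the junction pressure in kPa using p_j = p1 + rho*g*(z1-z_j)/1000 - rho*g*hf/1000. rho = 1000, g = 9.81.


Junction pressure: p_j = p1 + rho*g*(z1 - z_j)/1000 - rho*g*hf/1000.
Elevation term = 1000*9.81*(16.3 - 3.9)/1000 = 121.644 kPa.
Friction term = 1000*9.81*2.04/1000 = 20.012 kPa.
p_j = 163 + 121.644 - 20.012 = 264.63 kPa.

264.63


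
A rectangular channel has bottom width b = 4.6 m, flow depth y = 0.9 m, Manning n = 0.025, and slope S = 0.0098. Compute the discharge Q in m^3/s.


For a rectangular channel, the cross-sectional area A = b * y = 4.6 * 0.9 = 4.14 m^2.
The wetted perimeter P = b + 2y = 4.6 + 2*0.9 = 6.4 m.
Hydraulic radius R = A/P = 4.14/6.4 = 0.6469 m.
Velocity V = (1/n)*R^(2/3)*S^(1/2) = (1/0.025)*0.6469^(2/3)*0.0098^(1/2) = 2.9618 m/s.
Discharge Q = A * V = 4.14 * 2.9618 = 12.262 m^3/s.

12.262


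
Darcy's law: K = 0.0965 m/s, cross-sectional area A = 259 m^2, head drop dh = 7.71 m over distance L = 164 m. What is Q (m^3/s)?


Darcy's law: Q = K * A * i, where i = dh/L.
Hydraulic gradient i = 7.71 / 164 = 0.047012.
Q = 0.0965 * 259 * 0.047012
  = 1.175 m^3/s.

1.175


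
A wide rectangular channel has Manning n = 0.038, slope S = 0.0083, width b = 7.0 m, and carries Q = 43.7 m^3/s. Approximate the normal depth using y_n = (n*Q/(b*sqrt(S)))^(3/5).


We use the wide-channel approximation y_n = (n*Q/(b*sqrt(S)))^(3/5).
sqrt(S) = sqrt(0.0083) = 0.091104.
Numerator: n*Q = 0.038 * 43.7 = 1.6606.
Denominator: b*sqrt(S) = 7.0 * 0.091104 = 0.637728.
arg = 2.6039.
y_n = 2.6039^(3/5) = 1.7757 m.

1.7757


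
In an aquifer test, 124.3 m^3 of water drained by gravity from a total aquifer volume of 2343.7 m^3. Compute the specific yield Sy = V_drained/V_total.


Specific yield Sy = Volume drained / Total volume.
Sy = 124.3 / 2343.7
   = 0.053.

0.053


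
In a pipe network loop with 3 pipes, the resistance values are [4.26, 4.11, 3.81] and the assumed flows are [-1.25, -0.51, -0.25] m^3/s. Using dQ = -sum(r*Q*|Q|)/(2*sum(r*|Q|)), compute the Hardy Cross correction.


Numerator terms (r*Q*|Q|): 4.26*-1.25*|-1.25| = -6.6562; 4.11*-0.51*|-0.51| = -1.069; 3.81*-0.25*|-0.25| = -0.2381.
Sum of numerator = -7.9634.
Denominator terms (r*|Q|): 4.26*|-1.25| = 5.325; 4.11*|-0.51| = 2.0961; 3.81*|-0.25| = 0.9525.
2 * sum of denominator = 2 * 8.3736 = 16.7472.
dQ = --7.9634 / 16.7472 = 0.4755 m^3/s.

0.4755


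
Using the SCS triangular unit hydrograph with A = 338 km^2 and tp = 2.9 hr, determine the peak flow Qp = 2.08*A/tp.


SCS formula: Qp = 2.08 * A / tp.
Qp = 2.08 * 338 / 2.9
   = 703.04 / 2.9
   = 242.43 m^3/s per cm.

242.43


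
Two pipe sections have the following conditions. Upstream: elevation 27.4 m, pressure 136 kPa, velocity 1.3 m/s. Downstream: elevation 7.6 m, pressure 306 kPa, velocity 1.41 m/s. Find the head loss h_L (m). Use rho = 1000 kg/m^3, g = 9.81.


Total head at each section: H = z + p/(rho*g) + V^2/(2g).
H1 = 27.4 + 136*1000/(1000*9.81) + 1.3^2/(2*9.81)
   = 27.4 + 13.863 + 0.0861
   = 41.35 m.
H2 = 7.6 + 306*1000/(1000*9.81) + 1.41^2/(2*9.81)
   = 7.6 + 31.193 + 0.1013
   = 38.894 m.
h_L = H1 - H2 = 41.35 - 38.894 = 2.456 m.

2.456


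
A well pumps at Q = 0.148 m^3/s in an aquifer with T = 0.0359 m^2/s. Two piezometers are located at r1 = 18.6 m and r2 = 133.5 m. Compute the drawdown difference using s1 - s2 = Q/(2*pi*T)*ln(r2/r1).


Thiem equation: s1 - s2 = Q/(2*pi*T) * ln(r2/r1).
ln(r2/r1) = ln(133.5/18.6) = 1.9709.
Q/(2*pi*T) = 0.148 / (2*pi*0.0359) = 0.148 / 0.2256 = 0.6561.
s1 - s2 = 0.6561 * 1.9709 = 1.2932 m.

1.2932


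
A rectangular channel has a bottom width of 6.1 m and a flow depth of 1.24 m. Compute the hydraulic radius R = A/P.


For a rectangular section:
Flow area A = b * y = 6.1 * 1.24 = 7.56 m^2.
Wetted perimeter P = b + 2y = 6.1 + 2*1.24 = 8.58 m.
Hydraulic radius R = A/P = 7.56 / 8.58 = 0.8816 m.

0.8816


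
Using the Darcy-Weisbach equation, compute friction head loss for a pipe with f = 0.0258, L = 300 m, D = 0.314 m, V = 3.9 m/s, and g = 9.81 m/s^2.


Darcy-Weisbach equation: h_f = f * (L/D) * V^2/(2g).
f * L/D = 0.0258 * 300/0.314 = 24.6497.
V^2/(2g) = 3.9^2 / (2*9.81) = 15.21 / 19.62 = 0.7752 m.
h_f = 24.6497 * 0.7752 = 19.109 m.

19.109


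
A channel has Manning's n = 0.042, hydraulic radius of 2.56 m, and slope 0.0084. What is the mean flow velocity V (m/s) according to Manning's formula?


Manning's equation gives V = (1/n) * R^(2/3) * S^(1/2).
First, compute R^(2/3) = 2.56^(2/3) = 1.8714.
Next, S^(1/2) = 0.0084^(1/2) = 0.091652.
Then 1/n = 1/0.042 = 23.81.
V = 23.81 * 1.8714 * 0.091652 = 4.0837 m/s.

4.0837


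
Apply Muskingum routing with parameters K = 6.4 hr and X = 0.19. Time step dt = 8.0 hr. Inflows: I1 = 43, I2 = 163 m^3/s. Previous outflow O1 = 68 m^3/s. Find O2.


Muskingum coefficients:
denom = 2*K*(1-X) + dt = 2*6.4*(1-0.19) + 8.0 = 18.368.
C0 = (dt - 2*K*X)/denom = (8.0 - 2*6.4*0.19)/18.368 = 0.3031.
C1 = (dt + 2*K*X)/denom = (8.0 + 2*6.4*0.19)/18.368 = 0.5679.
C2 = (2*K*(1-X) - dt)/denom = 0.1289.
O2 = C0*I2 + C1*I1 + C2*O1
   = 0.3031*163 + 0.5679*43 + 0.1289*68
   = 82.6 m^3/s.

82.6


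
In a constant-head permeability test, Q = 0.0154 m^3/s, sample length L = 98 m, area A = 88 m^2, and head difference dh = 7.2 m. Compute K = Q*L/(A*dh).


From K = Q*L / (A*dh):
Numerator: Q*L = 0.0154 * 98 = 1.5092.
Denominator: A*dh = 88 * 7.2 = 633.6.
K = 1.5092 / 633.6 = 0.002382 m/s.

0.002382


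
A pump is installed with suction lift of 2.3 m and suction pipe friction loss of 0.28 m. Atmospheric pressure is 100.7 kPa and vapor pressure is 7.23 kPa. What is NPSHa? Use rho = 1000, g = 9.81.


NPSHa = p_atm/(rho*g) - z_s - hf_s - p_vap/(rho*g).
p_atm/(rho*g) = 100.7*1000 / (1000*9.81) = 10.265 m.
p_vap/(rho*g) = 7.23*1000 / (1000*9.81) = 0.737 m.
NPSHa = 10.265 - 2.3 - 0.28 - 0.737
      = 6.95 m.

6.95


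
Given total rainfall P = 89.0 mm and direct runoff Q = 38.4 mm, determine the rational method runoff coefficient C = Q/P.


The runoff coefficient C = runoff depth / rainfall depth.
C = 38.4 / 89.0
  = 0.4315.

0.4315


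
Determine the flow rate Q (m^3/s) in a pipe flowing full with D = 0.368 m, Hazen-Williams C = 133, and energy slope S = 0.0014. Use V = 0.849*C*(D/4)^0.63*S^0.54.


For a full circular pipe, R = D/4 = 0.368/4 = 0.092 m.
V = 0.849 * 133 * 0.092^0.63 * 0.0014^0.54
  = 0.849 * 133 * 0.222426 * 0.028768
  = 0.7225 m/s.
Pipe area A = pi*D^2/4 = pi*0.368^2/4 = 0.1064 m^2.
Q = A * V = 0.1064 * 0.7225 = 0.0768 m^3/s.

0.0768


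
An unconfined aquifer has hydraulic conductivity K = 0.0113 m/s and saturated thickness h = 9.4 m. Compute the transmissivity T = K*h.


Transmissivity is defined as T = K * h.
T = 0.0113 * 9.4
  = 0.1062 m^2/s.

0.1062


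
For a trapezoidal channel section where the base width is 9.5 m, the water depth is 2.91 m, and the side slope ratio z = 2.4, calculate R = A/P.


For a trapezoidal section with side slope z:
A = (b + z*y)*y = (9.5 + 2.4*2.91)*2.91 = 47.968 m^2.
P = b + 2*y*sqrt(1 + z^2) = 9.5 + 2*2.91*sqrt(1 + 2.4^2) = 24.632 m.
R = A/P = 47.968 / 24.632 = 1.9474 m.

1.9474


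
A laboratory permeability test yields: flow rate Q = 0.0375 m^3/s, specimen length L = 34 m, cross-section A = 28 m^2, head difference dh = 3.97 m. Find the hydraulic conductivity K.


From K = Q*L / (A*dh):
Numerator: Q*L = 0.0375 * 34 = 1.275.
Denominator: A*dh = 28 * 3.97 = 111.16.
K = 1.275 / 111.16 = 0.01147 m/s.

0.01147


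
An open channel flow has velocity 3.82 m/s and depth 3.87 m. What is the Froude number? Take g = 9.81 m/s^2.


The Froude number is defined as Fr = V / sqrt(g*y).
g*y = 9.81 * 3.87 = 37.9647.
sqrt(g*y) = sqrt(37.9647) = 6.1616.
Fr = 3.82 / 6.1616 = 0.62.

0.62


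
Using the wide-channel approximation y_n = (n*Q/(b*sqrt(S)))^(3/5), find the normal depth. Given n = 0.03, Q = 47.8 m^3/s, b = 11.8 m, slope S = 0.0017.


We use the wide-channel approximation y_n = (n*Q/(b*sqrt(S)))^(3/5).
sqrt(S) = sqrt(0.0017) = 0.041231.
Numerator: n*Q = 0.03 * 47.8 = 1.434.
Denominator: b*sqrt(S) = 11.8 * 0.041231 = 0.486526.
arg = 2.9474.
y_n = 2.9474^(3/5) = 1.9128 m.

1.9128


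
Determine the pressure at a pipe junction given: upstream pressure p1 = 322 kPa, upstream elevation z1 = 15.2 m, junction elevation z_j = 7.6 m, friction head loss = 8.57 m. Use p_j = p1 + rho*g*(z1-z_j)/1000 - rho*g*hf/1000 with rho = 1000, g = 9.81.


Junction pressure: p_j = p1 + rho*g*(z1 - z_j)/1000 - rho*g*hf/1000.
Elevation term = 1000*9.81*(15.2 - 7.6)/1000 = 74.556 kPa.
Friction term = 1000*9.81*8.57/1000 = 84.072 kPa.
p_j = 322 + 74.556 - 84.072 = 312.48 kPa.

312.48


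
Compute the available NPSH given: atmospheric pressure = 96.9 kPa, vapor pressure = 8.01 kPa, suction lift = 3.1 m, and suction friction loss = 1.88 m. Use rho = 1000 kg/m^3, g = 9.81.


NPSHa = p_atm/(rho*g) - z_s - hf_s - p_vap/(rho*g).
p_atm/(rho*g) = 96.9*1000 / (1000*9.81) = 9.878 m.
p_vap/(rho*g) = 8.01*1000 / (1000*9.81) = 0.817 m.
NPSHa = 9.878 - 3.1 - 1.88 - 0.817
      = 4.08 m.

4.08


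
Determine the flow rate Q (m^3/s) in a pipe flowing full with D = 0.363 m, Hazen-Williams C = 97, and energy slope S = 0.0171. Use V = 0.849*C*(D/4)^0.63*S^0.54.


For a full circular pipe, R = D/4 = 0.363/4 = 0.0907 m.
V = 0.849 * 97 * 0.0907^0.63 * 0.0171^0.54
  = 0.849 * 97 * 0.220518 * 0.111127
  = 2.0181 m/s.
Pipe area A = pi*D^2/4 = pi*0.363^2/4 = 0.1035 m^2.
Q = A * V = 0.1035 * 2.0181 = 0.2089 m^3/s.

0.2089


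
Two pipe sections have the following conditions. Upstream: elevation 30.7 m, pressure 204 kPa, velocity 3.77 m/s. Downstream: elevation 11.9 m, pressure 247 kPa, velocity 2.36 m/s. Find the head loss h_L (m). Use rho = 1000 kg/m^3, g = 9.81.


Total head at each section: H = z + p/(rho*g) + V^2/(2g).
H1 = 30.7 + 204*1000/(1000*9.81) + 3.77^2/(2*9.81)
   = 30.7 + 20.795 + 0.7244
   = 52.22 m.
H2 = 11.9 + 247*1000/(1000*9.81) + 2.36^2/(2*9.81)
   = 11.9 + 25.178 + 0.2839
   = 37.362 m.
h_L = H1 - H2 = 52.22 - 37.362 = 14.857 m.

14.857


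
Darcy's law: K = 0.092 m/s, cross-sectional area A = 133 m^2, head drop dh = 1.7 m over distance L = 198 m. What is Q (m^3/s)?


Darcy's law: Q = K * A * i, where i = dh/L.
Hydraulic gradient i = 1.7 / 198 = 0.008586.
Q = 0.092 * 133 * 0.008586
  = 0.1051 m^3/s.

0.1051


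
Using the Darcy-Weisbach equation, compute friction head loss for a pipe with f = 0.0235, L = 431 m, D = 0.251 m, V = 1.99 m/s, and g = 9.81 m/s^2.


Darcy-Weisbach equation: h_f = f * (L/D) * V^2/(2g).
f * L/D = 0.0235 * 431/0.251 = 40.3526.
V^2/(2g) = 1.99^2 / (2*9.81) = 3.9601 / 19.62 = 0.2018 m.
h_f = 40.3526 * 0.2018 = 8.145 m.

8.145


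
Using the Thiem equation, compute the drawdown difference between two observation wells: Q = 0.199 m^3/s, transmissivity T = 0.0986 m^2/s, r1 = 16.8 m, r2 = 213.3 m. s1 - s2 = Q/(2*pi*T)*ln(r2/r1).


Thiem equation: s1 - s2 = Q/(2*pi*T) * ln(r2/r1).
ln(r2/r1) = ln(213.3/16.8) = 2.5413.
Q/(2*pi*T) = 0.199 / (2*pi*0.0986) = 0.199 / 0.6195 = 0.3212.
s1 - s2 = 0.3212 * 2.5413 = 0.8163 m.

0.8163


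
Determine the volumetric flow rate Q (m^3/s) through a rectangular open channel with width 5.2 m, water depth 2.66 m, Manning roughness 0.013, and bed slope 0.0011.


For a rectangular channel, the cross-sectional area A = b * y = 5.2 * 2.66 = 13.83 m^2.
The wetted perimeter P = b + 2y = 5.2 + 2*2.66 = 10.52 m.
Hydraulic radius R = A/P = 13.83/10.52 = 1.3148 m.
Velocity V = (1/n)*R^(2/3)*S^(1/2) = (1/0.013)*1.3148^(2/3)*0.0011^(1/2) = 3.062 m/s.
Discharge Q = A * V = 13.83 * 3.062 = 42.353 m^3/s.

42.353


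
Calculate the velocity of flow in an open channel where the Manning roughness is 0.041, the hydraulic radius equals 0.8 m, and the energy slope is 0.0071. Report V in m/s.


Manning's equation gives V = (1/n) * R^(2/3) * S^(1/2).
First, compute R^(2/3) = 0.8^(2/3) = 0.8618.
Next, S^(1/2) = 0.0071^(1/2) = 0.084261.
Then 1/n = 1/0.041 = 24.39.
V = 24.39 * 0.8618 * 0.084261 = 1.7711 m/s.

1.7711


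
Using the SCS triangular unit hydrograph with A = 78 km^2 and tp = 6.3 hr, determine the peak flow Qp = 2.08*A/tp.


SCS formula: Qp = 2.08 * A / tp.
Qp = 2.08 * 78 / 6.3
   = 162.24 / 6.3
   = 25.75 m^3/s per cm.

25.75


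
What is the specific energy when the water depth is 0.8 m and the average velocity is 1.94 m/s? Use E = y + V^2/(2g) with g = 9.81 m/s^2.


Specific energy E = y + V^2/(2g).
Velocity head = V^2/(2g) = 1.94^2 / (2*9.81) = 3.7636 / 19.62 = 0.1918 m.
E = 0.8 + 0.1918 = 0.9918 m.

0.9918


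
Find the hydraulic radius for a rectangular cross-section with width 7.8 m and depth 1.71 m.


For a rectangular section:
Flow area A = b * y = 7.8 * 1.71 = 13.34 m^2.
Wetted perimeter P = b + 2y = 7.8 + 2*1.71 = 11.22 m.
Hydraulic radius R = A/P = 13.34 / 11.22 = 1.1888 m.

1.1888


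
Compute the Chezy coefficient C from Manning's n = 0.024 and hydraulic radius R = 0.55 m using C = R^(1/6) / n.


The Chezy coefficient relates to Manning's n through C = R^(1/6) / n.
R^(1/6) = 0.55^(1/6) = 0.905164.
C = 0.905164 / 0.024 = 37.72 m^(1/2)/s.

37.72


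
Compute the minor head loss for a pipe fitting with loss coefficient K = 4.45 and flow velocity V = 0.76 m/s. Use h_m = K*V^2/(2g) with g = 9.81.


Minor loss formula: h_m = K * V^2/(2g).
V^2 = 0.76^2 = 0.5776.
V^2/(2g) = 0.5776 / 19.62 = 0.0294 m.
h_m = 4.45 * 0.0294 = 0.131 m.

0.131


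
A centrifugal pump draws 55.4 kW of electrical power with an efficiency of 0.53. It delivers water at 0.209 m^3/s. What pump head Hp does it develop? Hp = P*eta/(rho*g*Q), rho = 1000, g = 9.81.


Pump head formula: Hp = P * eta / (rho * g * Q).
Numerator: P * eta = 55.4 * 1000 * 0.53 = 29362.0 W.
Denominator: rho * g * Q = 1000 * 9.81 * 0.209 = 2050.29.
Hp = 29362.0 / 2050.29 = 14.32 m.

14.32


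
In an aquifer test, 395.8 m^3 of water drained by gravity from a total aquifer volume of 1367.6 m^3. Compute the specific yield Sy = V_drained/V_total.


Specific yield Sy = Volume drained / Total volume.
Sy = 395.8 / 1367.6
   = 0.2894.

0.2894


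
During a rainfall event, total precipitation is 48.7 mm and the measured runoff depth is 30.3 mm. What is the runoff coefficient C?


The runoff coefficient C = runoff depth / rainfall depth.
C = 30.3 / 48.7
  = 0.6222.

0.6222


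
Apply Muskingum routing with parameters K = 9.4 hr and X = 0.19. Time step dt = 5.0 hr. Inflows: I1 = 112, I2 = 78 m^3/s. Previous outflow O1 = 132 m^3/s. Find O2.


Muskingum coefficients:
denom = 2*K*(1-X) + dt = 2*9.4*(1-0.19) + 5.0 = 20.228.
C0 = (dt - 2*K*X)/denom = (5.0 - 2*9.4*0.19)/20.228 = 0.0706.
C1 = (dt + 2*K*X)/denom = (5.0 + 2*9.4*0.19)/20.228 = 0.4238.
C2 = (2*K*(1-X) - dt)/denom = 0.5056.
O2 = C0*I2 + C1*I1 + C2*O1
   = 0.0706*78 + 0.4238*112 + 0.5056*132
   = 119.71 m^3/s.

119.71


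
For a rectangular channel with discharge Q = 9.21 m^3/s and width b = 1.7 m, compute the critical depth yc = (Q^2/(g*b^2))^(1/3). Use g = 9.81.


Using yc = (Q^2 / (g * b^2))^(1/3):
Q^2 = 9.21^2 = 84.82.
g * b^2 = 9.81 * 1.7^2 = 9.81 * 2.89 = 28.35.
Q^2 / (g*b^2) = 84.82 / 28.35 = 2.9919.
yc = 2.9919^(1/3) = 1.441 m.

1.441


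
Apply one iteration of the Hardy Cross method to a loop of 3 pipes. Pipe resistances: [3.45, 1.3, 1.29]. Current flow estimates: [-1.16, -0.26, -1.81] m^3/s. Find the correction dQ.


Numerator terms (r*Q*|Q|): 3.45*-1.16*|-1.16| = -4.6423; 1.3*-0.26*|-0.26| = -0.0879; 1.29*-1.81*|-1.81| = -4.2262.
Sum of numerator = -8.9564.
Denominator terms (r*|Q|): 3.45*|-1.16| = 4.002; 1.3*|-0.26| = 0.338; 1.29*|-1.81| = 2.3349.
2 * sum of denominator = 2 * 6.6749 = 13.3498.
dQ = --8.9564 / 13.3498 = 0.6709 m^3/s.

0.6709


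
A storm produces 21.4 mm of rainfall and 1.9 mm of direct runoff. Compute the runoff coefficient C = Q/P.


The runoff coefficient C = runoff depth / rainfall depth.
C = 1.9 / 21.4
  = 0.0888.

0.0888


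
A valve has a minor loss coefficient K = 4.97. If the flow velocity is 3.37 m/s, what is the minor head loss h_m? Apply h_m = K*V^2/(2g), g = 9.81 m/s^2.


Minor loss formula: h_m = K * V^2/(2g).
V^2 = 3.37^2 = 11.3569.
V^2/(2g) = 11.3569 / 19.62 = 0.5788 m.
h_m = 4.97 * 0.5788 = 2.8768 m.

2.8768


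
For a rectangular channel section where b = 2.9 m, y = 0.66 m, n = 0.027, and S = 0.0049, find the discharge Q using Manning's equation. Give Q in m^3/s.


For a rectangular channel, the cross-sectional area A = b * y = 2.9 * 0.66 = 1.91 m^2.
The wetted perimeter P = b + 2y = 2.9 + 2*0.66 = 4.22 m.
Hydraulic radius R = A/P = 1.91/4.22 = 0.4536 m.
Velocity V = (1/n)*R^(2/3)*S^(1/2) = (1/0.027)*0.4536^(2/3)*0.0049^(1/2) = 1.5305 m/s.
Discharge Q = A * V = 1.91 * 1.5305 = 2.929 m^3/s.

2.929


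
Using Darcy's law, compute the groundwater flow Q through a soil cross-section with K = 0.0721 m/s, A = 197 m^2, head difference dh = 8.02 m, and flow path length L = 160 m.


Darcy's law: Q = K * A * i, where i = dh/L.
Hydraulic gradient i = 8.02 / 160 = 0.050125.
Q = 0.0721 * 197 * 0.050125
  = 0.712 m^3/s.

0.712


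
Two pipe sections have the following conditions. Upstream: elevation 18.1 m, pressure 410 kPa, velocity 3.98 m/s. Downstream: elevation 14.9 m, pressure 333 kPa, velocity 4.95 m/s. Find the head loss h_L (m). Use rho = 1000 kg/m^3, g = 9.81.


Total head at each section: H = z + p/(rho*g) + V^2/(2g).
H1 = 18.1 + 410*1000/(1000*9.81) + 3.98^2/(2*9.81)
   = 18.1 + 41.794 + 0.8074
   = 60.701 m.
H2 = 14.9 + 333*1000/(1000*9.81) + 4.95^2/(2*9.81)
   = 14.9 + 33.945 + 1.2489
   = 50.094 m.
h_L = H1 - H2 = 60.701 - 50.094 = 10.608 m.

10.608


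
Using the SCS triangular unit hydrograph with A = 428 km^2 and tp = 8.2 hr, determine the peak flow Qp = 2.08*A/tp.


SCS formula: Qp = 2.08 * A / tp.
Qp = 2.08 * 428 / 8.2
   = 890.24 / 8.2
   = 108.57 m^3/s per cm.

108.57


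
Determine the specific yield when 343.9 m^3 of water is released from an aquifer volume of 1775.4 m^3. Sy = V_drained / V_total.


Specific yield Sy = Volume drained / Total volume.
Sy = 343.9 / 1775.4
   = 0.1937.

0.1937


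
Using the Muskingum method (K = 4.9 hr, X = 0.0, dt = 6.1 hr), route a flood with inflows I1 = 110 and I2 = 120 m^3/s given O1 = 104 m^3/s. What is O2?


Muskingum coefficients:
denom = 2*K*(1-X) + dt = 2*4.9*(1-0.0) + 6.1 = 15.9.
C0 = (dt - 2*K*X)/denom = (6.1 - 2*4.9*0.0)/15.9 = 0.3836.
C1 = (dt + 2*K*X)/denom = (6.1 + 2*4.9*0.0)/15.9 = 0.3836.
C2 = (2*K*(1-X) - dt)/denom = 0.2327.
O2 = C0*I2 + C1*I1 + C2*O1
   = 0.3836*120 + 0.3836*110 + 0.2327*104
   = 112.44 m^3/s.

112.44


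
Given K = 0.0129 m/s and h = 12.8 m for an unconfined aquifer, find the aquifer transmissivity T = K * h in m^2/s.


Transmissivity is defined as T = K * h.
T = 0.0129 * 12.8
  = 0.1651 m^2/s.

0.1651


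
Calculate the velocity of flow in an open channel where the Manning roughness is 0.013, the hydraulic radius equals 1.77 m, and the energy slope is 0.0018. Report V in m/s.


Manning's equation gives V = (1/n) * R^(2/3) * S^(1/2).
First, compute R^(2/3) = 1.77^(2/3) = 1.4632.
Next, S^(1/2) = 0.0018^(1/2) = 0.042426.
Then 1/n = 1/0.013 = 76.92.
V = 76.92 * 1.4632 * 0.042426 = 4.7754 m/s.

4.7754


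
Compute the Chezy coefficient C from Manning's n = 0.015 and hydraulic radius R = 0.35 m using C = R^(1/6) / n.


The Chezy coefficient relates to Manning's n through C = R^(1/6) / n.
R^(1/6) = 0.35^(1/6) = 0.839482.
C = 0.839482 / 0.015 = 55.97 m^(1/2)/s.

55.97


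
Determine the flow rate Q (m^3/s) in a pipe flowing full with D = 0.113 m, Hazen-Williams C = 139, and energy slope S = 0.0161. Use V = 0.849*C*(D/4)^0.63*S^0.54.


For a full circular pipe, R = D/4 = 0.113/4 = 0.0283 m.
V = 0.849 * 139 * 0.0283^0.63 * 0.0161^0.54
  = 0.849 * 139 * 0.105716 * 0.107569
  = 1.342 m/s.
Pipe area A = pi*D^2/4 = pi*0.113^2/4 = 0.01 m^2.
Q = A * V = 0.01 * 1.342 = 0.0135 m^3/s.

0.0135


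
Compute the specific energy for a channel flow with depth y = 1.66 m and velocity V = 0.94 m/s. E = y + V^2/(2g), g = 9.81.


Specific energy E = y + V^2/(2g).
Velocity head = V^2/(2g) = 0.94^2 / (2*9.81) = 0.8836 / 19.62 = 0.045 m.
E = 1.66 + 0.045 = 1.705 m.

1.705


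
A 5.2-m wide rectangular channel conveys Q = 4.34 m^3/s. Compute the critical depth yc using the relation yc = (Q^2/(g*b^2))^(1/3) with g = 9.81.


Using yc = (Q^2 / (g * b^2))^(1/3):
Q^2 = 4.34^2 = 18.84.
g * b^2 = 9.81 * 5.2^2 = 9.81 * 27.04 = 265.26.
Q^2 / (g*b^2) = 18.84 / 265.26 = 0.071.
yc = 0.071^(1/3) = 0.4141 m.

0.4141


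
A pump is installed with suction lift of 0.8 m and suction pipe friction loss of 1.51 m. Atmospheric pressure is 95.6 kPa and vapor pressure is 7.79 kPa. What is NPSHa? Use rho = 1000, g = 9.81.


NPSHa = p_atm/(rho*g) - z_s - hf_s - p_vap/(rho*g).
p_atm/(rho*g) = 95.6*1000 / (1000*9.81) = 9.745 m.
p_vap/(rho*g) = 7.79*1000 / (1000*9.81) = 0.794 m.
NPSHa = 9.745 - 0.8 - 1.51 - 0.794
      = 6.64 m.

6.64


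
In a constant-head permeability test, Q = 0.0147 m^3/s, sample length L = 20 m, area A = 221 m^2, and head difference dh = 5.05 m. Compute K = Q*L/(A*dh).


From K = Q*L / (A*dh):
Numerator: Q*L = 0.0147 * 20 = 0.294.
Denominator: A*dh = 221 * 5.05 = 1116.05.
K = 0.294 / 1116.05 = 0.000263 m/s.

0.000263


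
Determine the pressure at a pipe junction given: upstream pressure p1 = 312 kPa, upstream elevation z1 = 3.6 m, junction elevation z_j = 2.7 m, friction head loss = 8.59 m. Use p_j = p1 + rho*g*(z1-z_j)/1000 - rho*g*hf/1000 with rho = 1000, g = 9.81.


Junction pressure: p_j = p1 + rho*g*(z1 - z_j)/1000 - rho*g*hf/1000.
Elevation term = 1000*9.81*(3.6 - 2.7)/1000 = 8.829 kPa.
Friction term = 1000*9.81*8.59/1000 = 84.268 kPa.
p_j = 312 + 8.829 - 84.268 = 236.56 kPa.

236.56


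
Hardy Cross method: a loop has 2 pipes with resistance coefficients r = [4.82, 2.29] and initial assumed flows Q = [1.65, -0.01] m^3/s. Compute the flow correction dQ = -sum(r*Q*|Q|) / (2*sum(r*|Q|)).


Numerator terms (r*Q*|Q|): 4.82*1.65*|1.65| = 13.1225; 2.29*-0.01*|-0.01| = -0.0002.
Sum of numerator = 13.1222.
Denominator terms (r*|Q|): 4.82*|1.65| = 7.953; 2.29*|-0.01| = 0.0229.
2 * sum of denominator = 2 * 7.9759 = 15.9518.
dQ = -13.1222 / 15.9518 = -0.8226 m^3/s.

-0.8226


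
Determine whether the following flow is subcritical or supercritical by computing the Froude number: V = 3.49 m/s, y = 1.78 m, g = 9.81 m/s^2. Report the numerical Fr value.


The Froude number is defined as Fr = V / sqrt(g*y).
g*y = 9.81 * 1.78 = 17.4618.
sqrt(g*y) = sqrt(17.4618) = 4.1787.
Fr = 3.49 / 4.1787 = 0.8352.
Since Fr < 1, the flow is subcritical.

0.8352


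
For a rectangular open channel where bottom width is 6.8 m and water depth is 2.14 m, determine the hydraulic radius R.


For a rectangular section:
Flow area A = b * y = 6.8 * 2.14 = 14.55 m^2.
Wetted perimeter P = b + 2y = 6.8 + 2*2.14 = 11.08 m.
Hydraulic radius R = A/P = 14.55 / 11.08 = 1.3134 m.

1.3134


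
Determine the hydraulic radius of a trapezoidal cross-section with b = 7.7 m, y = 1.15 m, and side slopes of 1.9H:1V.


For a trapezoidal section with side slope z:
A = (b + z*y)*y = (7.7 + 1.9*1.15)*1.15 = 11.368 m^2.
P = b + 2*y*sqrt(1 + z^2) = 7.7 + 2*1.15*sqrt(1 + 1.9^2) = 12.638 m.
R = A/P = 11.368 / 12.638 = 0.8995 m.

0.8995


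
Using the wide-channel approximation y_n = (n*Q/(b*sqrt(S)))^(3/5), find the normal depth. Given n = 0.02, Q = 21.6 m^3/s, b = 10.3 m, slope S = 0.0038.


We use the wide-channel approximation y_n = (n*Q/(b*sqrt(S)))^(3/5).
sqrt(S) = sqrt(0.0038) = 0.061644.
Numerator: n*Q = 0.02 * 21.6 = 0.432.
Denominator: b*sqrt(S) = 10.3 * 0.061644 = 0.634933.
arg = 0.6804.
y_n = 0.6804^(3/5) = 0.7937 m.

0.7937


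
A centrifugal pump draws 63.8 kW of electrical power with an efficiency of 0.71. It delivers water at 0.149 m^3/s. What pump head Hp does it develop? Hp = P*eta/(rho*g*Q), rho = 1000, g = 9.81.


Pump head formula: Hp = P * eta / (rho * g * Q).
Numerator: P * eta = 63.8 * 1000 * 0.71 = 45298.0 W.
Denominator: rho * g * Q = 1000 * 9.81 * 0.149 = 1461.69.
Hp = 45298.0 / 1461.69 = 30.99 m.

30.99


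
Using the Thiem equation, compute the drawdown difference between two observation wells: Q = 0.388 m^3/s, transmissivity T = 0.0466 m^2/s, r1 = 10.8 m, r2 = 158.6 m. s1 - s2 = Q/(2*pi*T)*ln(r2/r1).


Thiem equation: s1 - s2 = Q/(2*pi*T) * ln(r2/r1).
ln(r2/r1) = ln(158.6/10.8) = 2.6868.
Q/(2*pi*T) = 0.388 / (2*pi*0.0466) = 0.388 / 0.2928 = 1.3252.
s1 - s2 = 1.3252 * 2.6868 = 3.5605 m.

3.5605


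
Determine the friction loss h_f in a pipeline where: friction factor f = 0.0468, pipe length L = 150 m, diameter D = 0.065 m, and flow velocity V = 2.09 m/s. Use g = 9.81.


Darcy-Weisbach equation: h_f = f * (L/D) * V^2/(2g).
f * L/D = 0.0468 * 150/0.065 = 108.0.
V^2/(2g) = 2.09^2 / (2*9.81) = 4.3681 / 19.62 = 0.2226 m.
h_f = 108.0 * 0.2226 = 24.045 m.

24.045


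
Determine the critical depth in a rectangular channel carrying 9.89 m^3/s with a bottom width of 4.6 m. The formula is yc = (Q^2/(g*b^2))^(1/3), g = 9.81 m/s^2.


Using yc = (Q^2 / (g * b^2))^(1/3):
Q^2 = 9.89^2 = 97.81.
g * b^2 = 9.81 * 4.6^2 = 9.81 * 21.16 = 207.58.
Q^2 / (g*b^2) = 97.81 / 207.58 = 0.4712.
yc = 0.4712^(1/3) = 0.7782 m.

0.7782


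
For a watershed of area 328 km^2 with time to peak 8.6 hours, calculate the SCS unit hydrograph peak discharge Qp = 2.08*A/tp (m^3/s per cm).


SCS formula: Qp = 2.08 * A / tp.
Qp = 2.08 * 328 / 8.6
   = 682.24 / 8.6
   = 79.33 m^3/s per cm.

79.33


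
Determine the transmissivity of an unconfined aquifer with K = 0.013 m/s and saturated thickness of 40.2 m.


Transmissivity is defined as T = K * h.
T = 0.013 * 40.2
  = 0.5226 m^2/s.

0.5226


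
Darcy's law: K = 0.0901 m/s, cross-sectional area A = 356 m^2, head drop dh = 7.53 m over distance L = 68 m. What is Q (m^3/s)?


Darcy's law: Q = K * A * i, where i = dh/L.
Hydraulic gradient i = 7.53 / 68 = 0.110735.
Q = 0.0901 * 356 * 0.110735
  = 3.5519 m^3/s.

3.5519


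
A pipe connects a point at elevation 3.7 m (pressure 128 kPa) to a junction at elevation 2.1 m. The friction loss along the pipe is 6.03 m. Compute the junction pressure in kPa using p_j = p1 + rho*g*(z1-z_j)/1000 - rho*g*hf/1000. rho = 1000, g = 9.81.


Junction pressure: p_j = p1 + rho*g*(z1 - z_j)/1000 - rho*g*hf/1000.
Elevation term = 1000*9.81*(3.7 - 2.1)/1000 = 15.696 kPa.
Friction term = 1000*9.81*6.03/1000 = 59.154 kPa.
p_j = 128 + 15.696 - 59.154 = 84.54 kPa.

84.54


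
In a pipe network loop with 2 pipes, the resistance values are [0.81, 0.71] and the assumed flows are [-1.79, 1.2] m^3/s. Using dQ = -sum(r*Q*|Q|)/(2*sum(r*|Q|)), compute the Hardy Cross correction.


Numerator terms (r*Q*|Q|): 0.81*-1.79*|-1.79| = -2.5953; 0.71*1.2*|1.2| = 1.0224.
Sum of numerator = -1.5729.
Denominator terms (r*|Q|): 0.81*|-1.79| = 1.4499; 0.71*|1.2| = 0.852.
2 * sum of denominator = 2 * 2.3019 = 4.6038.
dQ = --1.5729 / 4.6038 = 0.3417 m^3/s.

0.3417
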